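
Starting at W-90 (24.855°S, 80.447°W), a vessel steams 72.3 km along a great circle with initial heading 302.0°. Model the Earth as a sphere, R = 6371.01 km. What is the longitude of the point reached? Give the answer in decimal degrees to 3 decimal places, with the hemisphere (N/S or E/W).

δ = d/R = 72.3/6371.01 = 0.011348 rad
φ₂ = arcsin(sin φ₁ cos δ + cos φ₁ sin δ cos θ)
   = arcsin(-0.42032·0.99994 + 0.90737·0.01135·0.52992) = -24.50922°
λ₂ = λ₁ + atan2(sin θ sin δ cos φ₁, cos δ − sin φ₁ sin φ₂) = -81.05301°

81.053°W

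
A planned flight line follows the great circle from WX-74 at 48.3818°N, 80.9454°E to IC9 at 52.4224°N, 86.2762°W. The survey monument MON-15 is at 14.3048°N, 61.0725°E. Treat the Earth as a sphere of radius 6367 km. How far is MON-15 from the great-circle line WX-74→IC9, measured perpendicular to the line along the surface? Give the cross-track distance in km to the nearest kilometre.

δ₁₃ = central angle WX-74→MON-15 = 0.660053 rad  (haversine)
θ₁₃ = bearing WX-74→MON-15 = 212.494°,  θ₁₂ = bearing WX-74→IC9 = 352.091°
dₓₜ = R·arcsin(sin δ₁₃ · sin(θ₁₃ − θ₁₂)) = 6367·arcsin(0.61316·sin(-139.597°)) = -2602.223 km
|dₓₜ| = 2602.223 km

2602 km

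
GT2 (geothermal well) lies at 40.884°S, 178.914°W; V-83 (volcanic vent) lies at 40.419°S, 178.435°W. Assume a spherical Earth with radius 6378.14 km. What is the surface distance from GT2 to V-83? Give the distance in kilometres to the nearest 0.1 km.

65.7 km

Δφ = 0.4650°,  Δλ = 0.4790°
a = sin²(Δφ/2) + cos φ₁ cos φ₂ sin²(Δλ/2) = 0.000027
c = 2·arcsin(√a) = 0.010300 rad = 0.5902°
d = R·c = 6378.14 × 0.010300 = 65.7 km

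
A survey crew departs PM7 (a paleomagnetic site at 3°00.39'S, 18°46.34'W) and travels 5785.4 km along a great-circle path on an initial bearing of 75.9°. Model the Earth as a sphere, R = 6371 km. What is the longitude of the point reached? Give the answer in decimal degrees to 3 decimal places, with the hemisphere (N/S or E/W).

PM7: φ = -3.00650°, λ = -18.77233°
δ = d/R = 5785.4/6371 = 0.908084 rad
φ₂ = arcsin(sin φ₁ cos δ + cos φ₁ sin δ cos θ)
   = arcsin(-0.05245·0.61526 + 0.99862·0.78833·0.24362) = 9.17868°
λ₂ = λ₁ + atan2(sin θ sin δ cos φ₁, cos δ − sin φ₁ sin φ₂) = 31.98668°

31.987°E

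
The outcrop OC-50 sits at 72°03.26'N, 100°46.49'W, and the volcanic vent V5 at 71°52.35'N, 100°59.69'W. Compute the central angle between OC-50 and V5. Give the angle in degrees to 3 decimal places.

0.194°

OC-50: φ = +72.05433°, λ = -100.77483°
V5: φ = +71.87250°, λ = -100.99483°
Δφ = -0.1818°,  Δλ = -0.2200°
a = sin²(Δφ/2) + cos φ₁ cos φ₂ sin²(Δλ/2) = 0.000003
c = 2·arcsin(√a) = 0.003389 rad = 0.1942°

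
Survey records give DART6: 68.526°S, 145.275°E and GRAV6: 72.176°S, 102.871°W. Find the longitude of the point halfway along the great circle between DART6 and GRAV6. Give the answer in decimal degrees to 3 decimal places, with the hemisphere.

166.314°W

Bx = cos φ₂ cos Δλ = -0.113941,  By = cos φ₂ sin Δλ = 0.284097
φₘ = atan2(sin φ₁ + sin φ₂, √((cos φ₁ + Bx)² + By²)) = -78.59263°
λₘ = λ₁ + atan2(By, cos φ₁ + Bx) = -166.31426°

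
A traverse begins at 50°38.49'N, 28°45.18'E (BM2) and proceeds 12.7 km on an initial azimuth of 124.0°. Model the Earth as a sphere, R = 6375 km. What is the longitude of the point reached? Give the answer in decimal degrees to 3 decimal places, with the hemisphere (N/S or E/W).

BM2: φ = +50.64150°, λ = +28.75300°
δ = d/R = 12.7/6375 = 0.001992 rad
φ₂ = arcsin(sin φ₁ cos δ + cos φ₁ sin δ cos θ)
   = arcsin(0.77319·1.00000 + 0.63417·0.00199·-0.55919) = 50.57758°
λ₂ = λ₁ + atan2(sin θ sin δ cos φ₁, cos δ − sin φ₁ sin φ₂) = 28.90201°

28.902°E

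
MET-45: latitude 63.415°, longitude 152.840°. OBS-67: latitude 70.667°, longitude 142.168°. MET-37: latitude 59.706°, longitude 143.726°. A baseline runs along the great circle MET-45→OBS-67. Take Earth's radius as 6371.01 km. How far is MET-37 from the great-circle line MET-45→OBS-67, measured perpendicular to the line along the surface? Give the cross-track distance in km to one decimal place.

621.2 km

δ₁₃ = central angle MET-45→MET-37 = 0.099485 rad  (haversine)
θ₁₃ = bearing MET-45→MET-37 = 233.561°,  θ₁₂ = bearing MET-45→OBS-67 = 334.980°
dₓₜ = R·arcsin(sin δ₁₃ · sin(θ₁₃ − θ₁₂)) = 6371.01·arcsin(0.09932·sin(-101.419°)) = -621.234 km
|dₓₜ| = 621.234 km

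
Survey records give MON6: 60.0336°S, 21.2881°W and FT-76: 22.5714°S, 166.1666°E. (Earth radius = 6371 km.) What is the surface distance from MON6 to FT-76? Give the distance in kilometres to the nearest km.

Δφ = 37.4622°,  Δλ = -172.5453°
a = sin²(Δφ/2) + cos φ₁ cos φ₂ sin²(Δλ/2) = 0.562405
c = 2·arcsin(√a) = 1.695933 rad = 97.1698°
d = R·c = 6371 × 1.695933 = 10804.8 km

10805 km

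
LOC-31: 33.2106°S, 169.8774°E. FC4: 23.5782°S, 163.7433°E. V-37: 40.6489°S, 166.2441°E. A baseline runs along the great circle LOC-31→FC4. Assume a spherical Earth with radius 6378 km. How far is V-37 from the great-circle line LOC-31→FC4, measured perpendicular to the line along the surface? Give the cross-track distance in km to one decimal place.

690.0 km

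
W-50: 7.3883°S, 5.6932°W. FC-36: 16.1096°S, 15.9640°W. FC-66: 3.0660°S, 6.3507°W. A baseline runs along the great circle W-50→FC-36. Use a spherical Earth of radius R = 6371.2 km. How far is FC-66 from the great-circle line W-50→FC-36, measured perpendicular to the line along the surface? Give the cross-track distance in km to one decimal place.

406.5 km

δ₁₃ = central angle W-50→FC-66 = 0.076299 rad  (haversine)
θ₁₃ = bearing W-50→FC-66 = 351.354°,  θ₁₂ = bearing W-50→FC-36 = 228.117°
dₓₜ = R·arcsin(sin δ₁₃ · sin(θ₁₃ − θ₁₂)) = 6371.2·arcsin(0.07622·sin(123.237°)) = 406.471 km
|dₓₜ| = 406.471 km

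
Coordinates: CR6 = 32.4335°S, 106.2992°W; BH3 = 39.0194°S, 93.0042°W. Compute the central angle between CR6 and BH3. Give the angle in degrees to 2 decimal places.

12.62°

Δφ = -6.5859°,  Δλ = 13.2950°
a = sin²(Δφ/2) + cos φ₁ cos φ₂ sin²(Δλ/2) = 0.012087
c = 2·arcsin(√a) = 0.220325 rad = 12.6237°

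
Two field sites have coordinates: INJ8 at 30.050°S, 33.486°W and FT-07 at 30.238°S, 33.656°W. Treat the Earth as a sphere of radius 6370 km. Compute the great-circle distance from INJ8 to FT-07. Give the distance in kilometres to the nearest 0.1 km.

Δφ = -0.1880°,  Δλ = -0.1700°
a = sin²(Δφ/2) + cos φ₁ cos φ₂ sin²(Δλ/2) = 0.000004
c = 2·arcsin(√a) = 0.004165 rad = 0.2387°
d = R·c = 6370 × 0.004165 = 26.5 km

26.5 km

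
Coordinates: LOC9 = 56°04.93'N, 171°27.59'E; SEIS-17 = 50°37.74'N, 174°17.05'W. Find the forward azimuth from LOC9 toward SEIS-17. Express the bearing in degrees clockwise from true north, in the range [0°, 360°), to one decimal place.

LOC9: φ = +56.08217°, λ = +171.45983°
SEIS-17: φ = +50.62900°, λ = -174.28417°
Δλ = 14.2560°
y = sin Δλ · cos φ₂ = 0.156209
x = cos φ₁ sin φ₂ − sin φ₁ cos φ₂ cos Δλ = -0.078822
θ = atan2(y, x) = 116.7751° → 116.7751° (mod 360°)

116.8°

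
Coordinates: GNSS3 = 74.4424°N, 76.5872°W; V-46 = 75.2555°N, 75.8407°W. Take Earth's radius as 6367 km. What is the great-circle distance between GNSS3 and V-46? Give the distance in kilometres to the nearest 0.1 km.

92.9 km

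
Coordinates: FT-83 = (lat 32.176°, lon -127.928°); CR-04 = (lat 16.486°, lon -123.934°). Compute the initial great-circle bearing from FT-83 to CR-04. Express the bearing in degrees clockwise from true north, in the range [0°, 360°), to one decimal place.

Δλ = 3.9940°
y = sin Δλ · cos φ₂ = 0.066789
x = cos φ₁ sin φ₂ − sin φ₁ cos φ₂ cos Δλ = -0.269192
θ = atan2(y, x) = 166.0659° → 166.0659° (mod 360°)

166.1°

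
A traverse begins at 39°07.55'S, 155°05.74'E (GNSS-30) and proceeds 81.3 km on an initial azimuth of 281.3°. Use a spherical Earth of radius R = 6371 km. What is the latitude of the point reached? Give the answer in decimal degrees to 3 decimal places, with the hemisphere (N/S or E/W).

GNSS-30: φ = -39.12583°, λ = +155.09567°
δ = d/R = 81.3/6371 = 0.012761 rad
φ₂ = arcsin(sin φ₁ cos δ + cos φ₁ sin δ cos θ)
   = arcsin(-0.63103·0.99992 + 0.77576·0.01276·0.19595) = -38.97893°
λ₂ = λ₁ + atan2(sin θ sin δ cos φ₁, cos δ − sin φ₁ sin φ₂) = 154.17335°

38.979°S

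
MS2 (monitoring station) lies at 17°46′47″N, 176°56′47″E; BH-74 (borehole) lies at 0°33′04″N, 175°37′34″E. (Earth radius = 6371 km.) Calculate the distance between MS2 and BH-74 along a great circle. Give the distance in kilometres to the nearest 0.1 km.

1921.2 km

MS2: φ = +17.77972°, λ = +176.94639°
BH-74: φ = +0.55111°, λ = +175.62611°
Δφ = -17.2286°,  Δλ = -1.3203°
a = sin²(Δφ/2) + cos φ₁ cos φ₂ sin²(Δλ/2) = 0.022561
c = 2·arcsin(√a) = 0.301548 rad = 17.2774°
d = R·c = 6371 × 0.301548 = 1921.2 km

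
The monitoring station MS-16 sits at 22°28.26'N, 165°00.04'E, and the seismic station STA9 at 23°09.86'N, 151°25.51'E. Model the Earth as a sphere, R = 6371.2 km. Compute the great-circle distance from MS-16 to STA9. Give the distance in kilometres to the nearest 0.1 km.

1393.1 km

MS-16: φ = +22.47100°, λ = +165.00067°
STA9: φ = +23.16433°, λ = +151.42517°
Δφ = 0.6933°,  Δλ = -13.5755°
a = sin²(Δφ/2) + cos φ₁ cos φ₂ sin²(Δλ/2) = 0.011905
c = 2·arcsin(√a) = 0.218651 rad = 12.5278°
d = R·c = 6371.2 × 0.218651 = 1393.1 km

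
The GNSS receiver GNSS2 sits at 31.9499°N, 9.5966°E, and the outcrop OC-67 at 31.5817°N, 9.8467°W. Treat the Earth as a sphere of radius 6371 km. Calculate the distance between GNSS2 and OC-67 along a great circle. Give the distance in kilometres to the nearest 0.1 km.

Δφ = -0.3682°,  Δλ = -19.4433°
a = sin²(Δφ/2) + cos φ₁ cos φ₂ sin²(Δλ/2) = 0.020622
c = 2·arcsin(√a) = 0.288201 rad = 16.5127°
d = R·c = 6371 × 0.288201 = 1836.1 km

1836.1 km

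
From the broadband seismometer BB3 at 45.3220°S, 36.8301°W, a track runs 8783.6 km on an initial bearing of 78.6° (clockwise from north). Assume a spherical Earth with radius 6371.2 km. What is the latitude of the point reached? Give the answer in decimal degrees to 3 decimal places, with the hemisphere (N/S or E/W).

0.036°N

δ = d/R = 8783.6/6371.2 = 1.378641 rad
φ₂ = arcsin(sin φ₁ cos δ + cos φ₁ sin δ cos θ)
   = arcsin(-0.71107·0.19097 + 0.70312·0.98159·0.19766) = 0.03570°
λ₂ = λ₁ + atan2(sin θ sin δ cos φ₁, cos δ − sin φ₁ sin φ₂) = 37.37231°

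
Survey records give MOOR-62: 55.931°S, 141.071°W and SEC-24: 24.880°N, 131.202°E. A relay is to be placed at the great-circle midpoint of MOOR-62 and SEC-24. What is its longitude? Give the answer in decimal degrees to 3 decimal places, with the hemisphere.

162.261°E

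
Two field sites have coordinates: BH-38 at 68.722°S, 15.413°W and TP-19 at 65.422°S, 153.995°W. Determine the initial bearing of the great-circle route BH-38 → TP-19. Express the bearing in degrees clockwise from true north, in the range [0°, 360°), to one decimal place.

Δλ = -138.5820°
y = sin Δλ · cos φ₂ = -0.275159
x = cos φ₁ sin φ₂ − sin φ₁ cos φ₂ cos Δλ = -0.620660
θ = atan2(y, x) = -156.0907° → 203.9093° (mod 360°)

203.9°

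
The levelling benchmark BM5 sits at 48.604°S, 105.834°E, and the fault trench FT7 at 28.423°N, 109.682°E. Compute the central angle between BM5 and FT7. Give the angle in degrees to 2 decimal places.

77.10°

Δφ = 77.0270°,  Δλ = 3.8480°
a = sin²(Δφ/2) + cos φ₁ cos φ₂ sin²(Δλ/2) = 0.388410
c = 2·arcsin(√a) = 1.345720 rad = 77.1041°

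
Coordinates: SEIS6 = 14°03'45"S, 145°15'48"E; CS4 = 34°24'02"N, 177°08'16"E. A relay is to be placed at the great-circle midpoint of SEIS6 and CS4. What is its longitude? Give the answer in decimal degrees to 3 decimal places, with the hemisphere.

SEIS6: φ = -14.06250°, λ = +145.26333°
CS4: φ = +34.40056°, λ = +177.13778°
Bx = cos φ₂ cos Δλ = 0.700688,  By = cos φ₂ sin Δλ = 0.435706
φₘ = atan2(sin φ₁ + sin φ₂, √((cos φ₁ + Bx)² + By²)) = 10.56379°
λₘ = λ₁ + atan2(By, cos φ₁ + Bx) = 159.87992°

159.880°E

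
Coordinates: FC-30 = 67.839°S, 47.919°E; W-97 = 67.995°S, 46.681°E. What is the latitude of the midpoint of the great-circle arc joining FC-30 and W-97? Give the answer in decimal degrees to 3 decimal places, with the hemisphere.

Bx = cos φ₂ cos Δλ = 0.374600,  By = cos φ₂ sin Δλ = -0.008095
φₘ = atan2(sin φ₁ + sin φ₂, √((cos φ₁ + Bx)² + By²)) = -67.91816°
λₘ = λ₁ + atan2(By, cos φ₁ + Bx) = 47.30208°

67.918°S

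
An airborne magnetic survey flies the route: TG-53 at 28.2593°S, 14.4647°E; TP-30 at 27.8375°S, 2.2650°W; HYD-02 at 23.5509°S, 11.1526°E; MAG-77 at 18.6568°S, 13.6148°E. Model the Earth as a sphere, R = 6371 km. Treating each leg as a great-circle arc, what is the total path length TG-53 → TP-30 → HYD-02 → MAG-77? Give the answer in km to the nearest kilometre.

TG-53→TP-30: c = 0.257595 rad, d = 1641.14 km
TP-30→HYD-02: c = 0.223731 rad, d = 1425.39 km
HYD-02→MAG-77: c = 0.094351 rad, d = 601.11 km
Total = 1641.14 + 1425.39 + 601.11 = 3667.64 km

3668 km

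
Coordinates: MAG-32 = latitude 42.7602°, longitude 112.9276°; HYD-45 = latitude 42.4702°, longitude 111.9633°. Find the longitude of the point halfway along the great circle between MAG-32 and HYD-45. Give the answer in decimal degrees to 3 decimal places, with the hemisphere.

Bx = cos φ₂ cos Δλ = 0.737524,  By = cos φ₂ sin Δλ = -0.012414
φₘ = atan2(sin φ₁ + sin φ₂, √((cos φ₁ + Bx)² + By²)) = 42.61621°
λₘ = λ₁ + atan2(By, cos φ₁ + Bx) = 112.44433°

112.444°E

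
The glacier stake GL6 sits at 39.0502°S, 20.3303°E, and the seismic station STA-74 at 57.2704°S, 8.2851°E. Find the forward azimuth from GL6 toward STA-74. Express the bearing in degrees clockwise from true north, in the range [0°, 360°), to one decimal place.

199.4°

Δλ = -12.0452°
y = sin Δλ · cos φ₂ = -0.112830
x = cos φ₁ sin φ₂ − sin φ₁ cos φ₂ cos Δλ = -0.320169
θ = atan2(y, x) = -160.5872° → 199.4128° (mod 360°)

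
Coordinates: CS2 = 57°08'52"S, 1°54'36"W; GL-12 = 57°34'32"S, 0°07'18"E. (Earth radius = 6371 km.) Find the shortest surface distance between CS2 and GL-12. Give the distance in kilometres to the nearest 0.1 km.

CS2: φ = -57.14778°, λ = -1.91000°
GL-12: φ = -57.57556°, λ = +0.12167°
Δφ = -0.4278°,  Δλ = 2.0317°
a = sin²(Δφ/2) + cos φ₁ cos φ₂ sin²(Δλ/2) = 0.000105
c = 2·arcsin(√a) = 0.020529 rad = 1.1762°
d = R·c = 6371 × 0.020529 = 130.8 km

130.8 km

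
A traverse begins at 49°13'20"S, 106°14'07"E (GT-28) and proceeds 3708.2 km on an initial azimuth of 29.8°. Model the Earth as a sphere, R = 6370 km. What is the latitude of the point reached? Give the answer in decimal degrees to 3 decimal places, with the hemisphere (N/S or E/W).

GT-28: φ = -49.22222°, λ = +106.23528°
δ = d/R = 3708.2/6370 = 0.582135 rad
φ₂ = arcsin(sin φ₁ cos δ + cos φ₁ sin δ cos θ)
   = arcsin(-0.75725·0.83529 + 0.65313·0.54981·0.86777) = -18.71812°
λ₂ = λ₁ + atan2(sin θ sin δ cos φ₁, cos δ − sin φ₁ sin φ₂) = 123.00343°

18.718°S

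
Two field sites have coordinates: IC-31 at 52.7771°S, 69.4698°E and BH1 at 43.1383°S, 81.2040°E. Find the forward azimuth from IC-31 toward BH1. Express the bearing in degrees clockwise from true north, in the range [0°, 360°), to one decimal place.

Δλ = 11.7342°
y = sin Δλ · cos φ₂ = 0.148401
x = cos φ₁ sin φ₂ − sin φ₁ cos φ₂ cos Δλ = 0.155293
θ = atan2(y, x) = 43.7000° → 43.7000° (mod 360°)

43.7°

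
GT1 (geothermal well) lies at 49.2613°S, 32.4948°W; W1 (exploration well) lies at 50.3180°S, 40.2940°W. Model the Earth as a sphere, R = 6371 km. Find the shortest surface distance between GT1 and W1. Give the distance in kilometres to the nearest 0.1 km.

Δφ = -1.0567°,  Δλ = -7.7992°
a = sin²(Δφ/2) + cos φ₁ cos φ₂ sin²(Δλ/2) = 0.002012
c = 2·arcsin(√a) = 0.089749 rad = 5.1422°
d = R·c = 6371 × 0.089749 = 571.8 km

571.8 km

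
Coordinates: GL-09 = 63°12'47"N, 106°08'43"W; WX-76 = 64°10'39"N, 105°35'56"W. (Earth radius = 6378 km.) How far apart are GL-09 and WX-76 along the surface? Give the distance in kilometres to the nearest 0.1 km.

GL-09: φ = +63.21306°, λ = -106.14528°
WX-76: φ = +64.17750°, λ = -105.59889°
Δφ = 0.9644°,  Δλ = 0.5464°
a = sin²(Δφ/2) + cos φ₁ cos φ₂ sin²(Δλ/2) = 0.000075
c = 2·arcsin(√a) = 0.017355 rad = 0.9944°
d = R·c = 6378 × 0.017355 = 110.7 km

110.7 km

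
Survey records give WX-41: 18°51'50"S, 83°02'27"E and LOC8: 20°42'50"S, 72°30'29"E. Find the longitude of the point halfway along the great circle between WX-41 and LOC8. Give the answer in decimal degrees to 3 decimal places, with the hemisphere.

WX-41: φ = -18.86389°, λ = +83.04083°
LOC8: φ = -20.71389°, λ = +72.50806°
Bx = cos φ₂ cos Δλ = 0.919598,  By = cos φ₂ sin Δλ = -0.170982
φₘ = atan2(sin φ₁ + sin φ₂, √((cos φ₁ + Bx)² + By²)) = -19.86622°
λₘ = λ₁ + atan2(By, cos φ₁ + Bx) = 77.80512°

77.805°E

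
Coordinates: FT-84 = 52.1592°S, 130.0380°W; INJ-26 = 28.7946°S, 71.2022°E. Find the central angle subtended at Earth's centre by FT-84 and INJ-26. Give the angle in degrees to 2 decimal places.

Δφ = 23.3646°,  Δλ = -158.7598°
a = sin²(Δφ/2) + cos φ₁ cos φ₂ sin²(Δλ/2) = 0.560355
c = 2·arcsin(√a) = 1.691802 rad = 96.9331°

96.93°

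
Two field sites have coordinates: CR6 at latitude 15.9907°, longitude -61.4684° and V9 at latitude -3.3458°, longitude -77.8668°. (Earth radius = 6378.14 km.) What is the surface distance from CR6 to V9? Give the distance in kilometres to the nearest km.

Δφ = -19.3365°,  Δλ = -16.3984°
a = sin²(Δφ/2) + cos φ₁ cos φ₂ sin²(Δλ/2) = 0.047724
c = 2·arcsin(√a) = 0.440467 rad = 25.2369°
d = R·c = 6378.14 × 0.440467 = 2809.4 km

2809 km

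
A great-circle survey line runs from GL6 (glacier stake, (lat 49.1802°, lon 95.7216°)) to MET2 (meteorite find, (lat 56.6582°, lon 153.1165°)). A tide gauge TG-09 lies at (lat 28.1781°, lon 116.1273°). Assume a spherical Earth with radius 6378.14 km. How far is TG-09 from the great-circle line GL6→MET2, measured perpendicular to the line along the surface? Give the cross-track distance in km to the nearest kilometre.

2873 km

δ₁₃ = central angle GL6→TG-09 = 0.456936 rad  (haversine)
θ₁₃ = bearing GL6→TG-09 = 135.845°,  θ₁₂ = bearing GL6→MET2 = 55.187°
dₓₜ = R·arcsin(sin δ₁₃ · sin(θ₁₃ − θ₁₂)) = 6378.14·arcsin(0.44120·sin(80.658°)) = 2872.877 km
|dₓₜ| = 2872.877 km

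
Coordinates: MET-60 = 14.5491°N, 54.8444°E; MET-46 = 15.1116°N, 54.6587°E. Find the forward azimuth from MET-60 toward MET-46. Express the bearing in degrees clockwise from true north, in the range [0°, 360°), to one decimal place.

Δλ = -0.1857°
y = sin Δλ · cos φ₂ = -0.003129
x = cos φ₁ sin φ₂ − sin φ₁ cos φ₂ cos Δλ = 0.009819
θ = atan2(y, x) = -17.6761° → 342.3239° (mod 360°)

342.3°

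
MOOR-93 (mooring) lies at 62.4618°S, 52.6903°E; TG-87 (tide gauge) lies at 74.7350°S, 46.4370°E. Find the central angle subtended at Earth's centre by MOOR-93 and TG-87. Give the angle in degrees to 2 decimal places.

12.47°

Δφ = -12.2732°,  Δλ = -6.2533°
a = sin²(Δφ/2) + cos φ₁ cos φ₂ sin²(Δλ/2) = 0.011790
c = 2·arcsin(√a) = 0.217589 rad = 12.4669°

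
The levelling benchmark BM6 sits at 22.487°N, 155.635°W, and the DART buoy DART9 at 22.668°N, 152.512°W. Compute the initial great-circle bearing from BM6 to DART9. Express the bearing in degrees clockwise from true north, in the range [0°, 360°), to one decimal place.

85.8°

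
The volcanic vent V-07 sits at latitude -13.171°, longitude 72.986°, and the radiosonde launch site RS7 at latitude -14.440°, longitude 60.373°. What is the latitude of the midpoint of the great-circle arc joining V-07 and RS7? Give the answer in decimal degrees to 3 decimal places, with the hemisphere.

13.886°S

Bx = cos φ₂ cos Δλ = 0.945039,  By = cos φ₂ sin Δλ = -0.211466
φₘ = atan2(sin φ₁ + sin φ₂, √((cos φ₁ + Bx)² + By²)) = -13.88631°
λₘ = λ₁ + atan2(By, cos φ₁ + Bx) = 66.69673°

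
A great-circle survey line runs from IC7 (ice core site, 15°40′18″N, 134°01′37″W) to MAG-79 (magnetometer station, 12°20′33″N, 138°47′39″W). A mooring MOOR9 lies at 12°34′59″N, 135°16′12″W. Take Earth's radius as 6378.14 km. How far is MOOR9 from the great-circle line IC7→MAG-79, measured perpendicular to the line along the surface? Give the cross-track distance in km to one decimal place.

203.0 km

IC7: φ = +15.67167°, λ = -134.02694°
MAG-79: φ = +12.34250°, λ = -138.79417°
MOOR9: φ = +12.58306°, λ = -135.27000°
δ₁₃ = central angle IC7→MOOR9 = 0.057866 rad  (haversine)
θ₁₃ = bearing IC7→MOOR9 = 201.475°,  θ₁₂ = bearing IC7→MAG-79 = 234.853°
dₓₜ = R·arcsin(sin δ₁₃ · sin(θ₁₃ − θ₁₂)) = 6378.14·arcsin(0.05783·sin(-33.378°)) = -202.968 km
|dₓₜ| = 202.968 km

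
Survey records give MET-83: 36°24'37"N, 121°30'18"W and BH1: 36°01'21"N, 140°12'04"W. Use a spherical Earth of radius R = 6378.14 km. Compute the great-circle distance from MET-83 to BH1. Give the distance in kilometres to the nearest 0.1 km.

1677.1 km

MET-83: φ = +36.41028°, λ = -121.50500°
BH1: φ = +36.02250°, λ = -140.20111°
Δφ = -0.3878°,  Δλ = -18.6961°
a = sin²(Δφ/2) + cos φ₁ cos φ₂ sin²(Δλ/2) = 0.017185
c = 2·arcsin(√a) = 0.262938 rad = 15.0653°
d = R·c = 6378.14 × 0.262938 = 1677.1 km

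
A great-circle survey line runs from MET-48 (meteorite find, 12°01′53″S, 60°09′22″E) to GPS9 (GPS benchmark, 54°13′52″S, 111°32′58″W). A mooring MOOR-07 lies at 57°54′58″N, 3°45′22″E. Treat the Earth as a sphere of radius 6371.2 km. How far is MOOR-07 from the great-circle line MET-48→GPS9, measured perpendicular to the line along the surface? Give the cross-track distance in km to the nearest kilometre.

3501 km

MET-48: φ = -12.03139°, λ = +60.15611°
GPS9: φ = -54.23111°, λ = -111.54944°
MOOR-07: φ = +57.91611°, λ = +3.75611°
δ₁₃ = central angle MET-48→MOOR-07 = 1.459697 rad  (haversine)
θ₁₃ = bearing MET-48→MOOR-07 = 333.566°,  θ₁₂ = bearing MET-48→GPS9 = 185.270°
dₓₜ = R·arcsin(sin δ₁₃ · sin(θ₁₃ − θ₁₂)) = 6371.2·arcsin(0.99383·sin(148.296°)) = 3501.178 km
|dₓₜ| = 3501.178 km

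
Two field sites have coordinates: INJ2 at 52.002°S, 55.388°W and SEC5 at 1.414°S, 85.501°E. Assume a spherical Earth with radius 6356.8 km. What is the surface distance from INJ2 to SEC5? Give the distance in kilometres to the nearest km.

Δφ = 50.5880°,  Δλ = 140.8890°
a = sin²(Δφ/2) + cos φ₁ cos φ₂ sin²(Δλ/2) = 0.729047
c = 2·arcsin(√a) = 2.046647 rad = 117.2642°
d = R·c = 6356.8 × 2.046647 = 13010.1 km

13010 km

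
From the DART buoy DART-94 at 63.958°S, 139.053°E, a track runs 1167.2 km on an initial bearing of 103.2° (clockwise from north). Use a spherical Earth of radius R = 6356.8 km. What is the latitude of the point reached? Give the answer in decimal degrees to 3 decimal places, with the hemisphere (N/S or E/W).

δ = d/R = 1167.2/6356.8 = 0.183614 rad
φ₂ = arcsin(sin φ₁ cos δ + cos φ₁ sin δ cos θ)
   = arcsin(-0.89847·0.98319 + 0.43903·0.18258·-0.22835) = -64.37898°
λ₂ = λ₁ + atan2(sin θ sin δ cos φ₁, cos δ − sin φ₁ sin φ₂) = 163.32606°

64.379°S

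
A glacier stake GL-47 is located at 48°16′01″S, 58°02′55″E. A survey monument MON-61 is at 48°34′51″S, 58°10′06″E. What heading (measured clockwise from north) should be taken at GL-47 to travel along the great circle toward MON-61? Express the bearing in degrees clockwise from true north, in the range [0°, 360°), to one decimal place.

165.8°

GL-47: φ = -48.26694°, λ = +58.04861°
MON-61: φ = -48.58083°, λ = +58.16833°
Δλ = 0.1197°
y = sin Δλ · cos φ₂ = 0.001382
x = cos φ₁ sin φ₂ − sin φ₁ cos φ₂ cos Δλ = -0.005479
θ = atan2(y, x) = 165.8408° → 165.8408° (mod 360°)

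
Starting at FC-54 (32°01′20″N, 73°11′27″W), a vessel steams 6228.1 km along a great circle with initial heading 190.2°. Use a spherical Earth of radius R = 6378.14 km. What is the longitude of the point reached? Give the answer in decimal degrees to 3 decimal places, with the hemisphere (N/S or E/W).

FC-54: φ = +32.02222°, λ = -73.19083°
δ = d/R = 6228.1/6378.14 = 0.976476 rad
φ₂ = arcsin(sin φ₁ cos δ + cos φ₁ sin δ cos θ)
   = arcsin(0.53025·0.55995 + 0.84784·0.82853·-0.98420) = -23.23168°
λ₂ = λ₁ + atan2(sin θ sin δ cos φ₁, cos δ − sin φ₁ sin φ₂) = -82.37834°

82.378°W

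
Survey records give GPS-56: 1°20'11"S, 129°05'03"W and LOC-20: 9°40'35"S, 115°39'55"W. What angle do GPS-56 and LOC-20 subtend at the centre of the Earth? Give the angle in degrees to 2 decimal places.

GPS-56: φ = -1.33639°, λ = -129.08417°
LOC-20: φ = -9.67639°, λ = -115.66528°
Δφ = -8.3400°,  Δλ = 13.4189°
a = sin²(Δφ/2) + cos φ₁ cos φ₂ sin²(Δλ/2) = 0.018740
c = 2·arcsin(√a) = 0.274651 rad = 15.7363°

15.74°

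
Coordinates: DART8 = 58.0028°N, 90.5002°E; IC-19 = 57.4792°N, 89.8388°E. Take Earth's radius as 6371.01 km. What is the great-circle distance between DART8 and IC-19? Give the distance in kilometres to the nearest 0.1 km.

70.2 km

Δφ = -0.5236°,  Δλ = -0.6614°
a = sin²(Δφ/2) + cos φ₁ cos φ₂ sin²(Δλ/2) = 0.000030
c = 2·arcsin(√a) = 0.011021 rad = 0.6315°
d = R·c = 6371.01 × 0.011021 = 70.2 km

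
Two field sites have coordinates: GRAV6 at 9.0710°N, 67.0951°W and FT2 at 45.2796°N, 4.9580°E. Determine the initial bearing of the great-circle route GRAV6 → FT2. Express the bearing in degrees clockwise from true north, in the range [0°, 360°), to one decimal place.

45.1°

Δλ = 72.0531°
y = sin Δλ · cos φ₂ = 0.669410
x = cos φ₁ sin φ₂ − sin φ₁ cos φ₂ cos Δλ = 0.667479
θ = atan2(y, x) = 45.0827° → 45.0827° (mod 360°)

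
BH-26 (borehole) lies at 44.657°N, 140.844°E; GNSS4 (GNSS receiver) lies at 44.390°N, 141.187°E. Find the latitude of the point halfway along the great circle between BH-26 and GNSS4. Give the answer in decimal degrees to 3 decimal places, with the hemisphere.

44.524°N

Bx = cos φ₂ cos Δλ = 0.714582,  By = cos φ₂ sin Δλ = 0.004278
φₘ = atan2(sin φ₁ + sin φ₂, √((cos φ₁ + Bx)² + By²)) = 44.52363°
λₘ = λ₁ + atan2(By, cos φ₁ + Bx) = 141.01589°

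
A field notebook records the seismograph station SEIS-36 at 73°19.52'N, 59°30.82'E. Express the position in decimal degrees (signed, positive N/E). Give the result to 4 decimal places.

+73.3253°, +59.5137°

lat: 73.3253° N → +73.3253°
lon: 59.5137° E → +59.5137°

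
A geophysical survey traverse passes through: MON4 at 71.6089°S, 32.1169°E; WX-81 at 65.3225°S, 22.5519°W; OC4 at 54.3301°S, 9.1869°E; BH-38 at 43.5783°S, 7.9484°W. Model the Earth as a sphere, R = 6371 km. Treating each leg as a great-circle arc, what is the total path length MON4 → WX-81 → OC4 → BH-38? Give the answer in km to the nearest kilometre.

6087 km

MON4→WX-81: c = 0.352714 rad, d = 2247.14 km
WX-81→OC4: c = 0.332452 rad, d = 2118.05 km
OC4→BH-38: c = 0.270289 rad, d = 1722.01 km
Total = 2247.14 + 2118.05 + 1722.01 = 6087.21 km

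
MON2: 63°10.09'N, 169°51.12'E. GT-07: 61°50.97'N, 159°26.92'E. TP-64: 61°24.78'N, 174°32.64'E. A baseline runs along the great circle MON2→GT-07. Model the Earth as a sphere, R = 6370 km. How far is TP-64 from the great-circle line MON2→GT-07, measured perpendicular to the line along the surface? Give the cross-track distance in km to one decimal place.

229.1 km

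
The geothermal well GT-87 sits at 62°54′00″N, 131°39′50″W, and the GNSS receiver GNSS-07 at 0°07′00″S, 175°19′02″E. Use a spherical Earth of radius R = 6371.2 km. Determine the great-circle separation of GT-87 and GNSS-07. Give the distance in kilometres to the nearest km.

8251 km

GT-87: φ = +62.90000°, λ = -131.66389°
GNSS-07: φ = -0.11667°, λ = +175.31722°
Δφ = -63.0167°,  Δλ = -53.0189°
a = sin²(Δφ/2) + cos φ₁ cos φ₂ sin²(Δλ/2) = 0.363890
c = 2·arcsin(√a) = 1.295096 rad = 74.2036°
d = R·c = 6371.2 × 1.295096 = 8251.3 km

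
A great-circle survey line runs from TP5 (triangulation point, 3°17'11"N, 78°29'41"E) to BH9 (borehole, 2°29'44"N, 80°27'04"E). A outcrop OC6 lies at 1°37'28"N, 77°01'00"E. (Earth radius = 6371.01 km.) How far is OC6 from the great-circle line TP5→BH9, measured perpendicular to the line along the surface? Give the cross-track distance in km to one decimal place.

232.8 km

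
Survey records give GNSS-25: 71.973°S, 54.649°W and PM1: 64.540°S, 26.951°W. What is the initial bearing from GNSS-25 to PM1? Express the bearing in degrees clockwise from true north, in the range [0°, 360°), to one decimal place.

67.6°

Δλ = 27.6980°
y = sin Δλ · cos φ₂ = 0.199813
x = cos φ₁ sin φ₂ − sin φ₁ cos φ₂ cos Δλ = 0.082525
θ = atan2(y, x) = 67.5589° → 67.5589° (mod 360°)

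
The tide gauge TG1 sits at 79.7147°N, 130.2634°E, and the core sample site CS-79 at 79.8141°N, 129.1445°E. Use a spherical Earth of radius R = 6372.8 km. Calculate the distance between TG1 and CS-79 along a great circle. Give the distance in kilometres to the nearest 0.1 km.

Δφ = 0.0994°,  Δλ = -1.1189°
a = sin²(Δφ/2) + cos φ₁ cos φ₂ sin²(Δλ/2) = 0.000004
c = 2·arcsin(√a) = 0.003880 rad = 0.2223°
d = R·c = 6372.8 × 0.003880 = 24.7 km

24.7 km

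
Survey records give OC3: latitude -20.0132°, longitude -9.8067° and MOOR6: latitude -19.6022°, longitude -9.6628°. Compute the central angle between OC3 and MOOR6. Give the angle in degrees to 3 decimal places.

0.433°

Δφ = 0.4110°,  Δλ = 0.1439°
a = sin²(Δφ/2) + cos φ₁ cos φ₂ sin²(Δλ/2) = 0.000014
c = 2·arcsin(√a) = 0.007552 rad = 0.4327°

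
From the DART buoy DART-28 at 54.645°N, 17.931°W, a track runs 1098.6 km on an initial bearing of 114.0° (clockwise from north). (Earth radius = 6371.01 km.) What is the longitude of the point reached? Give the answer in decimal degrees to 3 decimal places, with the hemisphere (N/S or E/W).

3.894°W

δ = d/R = 1098.6/6371.01 = 0.172437 rad
φ₂ = arcsin(sin φ₁ cos δ + cos φ₁ sin δ cos θ)
   = arcsin(0.81558·0.98517 + 0.57864·0.17158·-0.40674) = 49.73860°
λ₂ = λ₁ + atan2(sin θ sin δ cos φ₁, cos δ − sin φ₁ sin φ₂) = -3.89431°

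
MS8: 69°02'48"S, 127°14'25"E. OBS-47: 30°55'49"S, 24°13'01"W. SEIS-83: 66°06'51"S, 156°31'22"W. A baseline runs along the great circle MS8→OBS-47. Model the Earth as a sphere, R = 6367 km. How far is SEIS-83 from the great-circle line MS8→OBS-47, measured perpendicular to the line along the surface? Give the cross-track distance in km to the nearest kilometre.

3018 km

MS8: φ = -69.04667°, λ = +127.24028°
OBS-47: φ = -30.93028°, λ = -24.21694°
SEIS-83: φ = -66.11417°, λ = -156.52278°
δ₁₃ = central angle MS8→SEIS-83 = 0.477081 rad  (haversine)
θ₁₃ = bearing MS8→SEIS-83 = 121.075°,  θ₁₂ = bearing MS8→OBS-47 = 204.788°
dₓₜ = R·arcsin(sin δ₁₃ · sin(θ₁₃ − θ₁₂)) = 6367·arcsin(0.45919·sin(-83.713°)) = -3017.798 km
|dₓₜ| = 3017.798 km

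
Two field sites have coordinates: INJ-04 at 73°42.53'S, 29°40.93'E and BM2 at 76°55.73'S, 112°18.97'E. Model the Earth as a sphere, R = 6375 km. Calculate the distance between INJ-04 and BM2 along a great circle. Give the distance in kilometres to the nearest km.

2161 km

INJ-04: φ = -73.70883°, λ = +29.68217°
BM2: φ = -76.92883°, λ = +112.31617°
Δφ = -3.2200°,  Δλ = 82.6340°
a = sin²(Δφ/2) + cos φ₁ cos φ₂ sin²(Δλ/2) = 0.028444
c = 2·arcsin(√a) = 0.338925 rad = 19.4190°
d = R·c = 6375 × 0.338925 = 2160.6 km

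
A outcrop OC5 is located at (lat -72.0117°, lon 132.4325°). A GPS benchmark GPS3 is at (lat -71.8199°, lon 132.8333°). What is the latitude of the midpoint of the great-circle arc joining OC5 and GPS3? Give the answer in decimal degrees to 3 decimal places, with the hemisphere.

Bx = cos φ₂ cos Δλ = 0.311997,  By = cos φ₂ sin Δλ = 0.002183
φₘ = atan2(sin φ₁ + sin φ₂, √((cos φ₁ + Bx)² + By²)) = -71.91590°
λₘ = λ₁ + atan2(By, cos φ₁ + Bx) = 132.63393°

71.916°S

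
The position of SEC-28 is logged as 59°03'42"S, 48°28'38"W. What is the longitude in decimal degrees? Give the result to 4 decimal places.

48.4772°W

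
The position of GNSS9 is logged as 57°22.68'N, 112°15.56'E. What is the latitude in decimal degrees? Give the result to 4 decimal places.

57.3780°N

57° + 22.68′/60 = 57 + 0.37800 = 57.3780°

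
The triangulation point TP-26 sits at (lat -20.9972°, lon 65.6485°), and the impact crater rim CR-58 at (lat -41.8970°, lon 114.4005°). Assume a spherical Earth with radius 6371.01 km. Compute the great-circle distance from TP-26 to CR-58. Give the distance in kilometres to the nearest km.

Δφ = -20.8998°,  Δλ = 48.7520°
a = sin²(Δφ/2) + cos φ₁ cos φ₂ sin²(Δλ/2) = 0.151270
c = 2·arcsin(√a) = 0.798949 rad = 45.7764°
d = R·c = 6371.01 × 0.798949 = 5090.1 km

5090 km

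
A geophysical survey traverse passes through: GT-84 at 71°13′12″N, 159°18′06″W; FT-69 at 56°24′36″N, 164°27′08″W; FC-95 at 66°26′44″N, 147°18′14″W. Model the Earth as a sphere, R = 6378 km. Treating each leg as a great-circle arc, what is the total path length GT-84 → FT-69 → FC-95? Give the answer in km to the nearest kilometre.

GT-84: φ = +71.22000°, λ = -159.30167°
FT-69: φ = +56.41000°, λ = -164.45222°
FC-95: φ = +66.44556°, λ = -147.30389°
GT-84→FT-69: c = 0.261282 rad, d = 1666.46 km
FT-69→FC-95: c = 0.224654 rad, d = 1432.84 km
Total = 1666.46 + 1432.84 = 3099.30 km

3099 km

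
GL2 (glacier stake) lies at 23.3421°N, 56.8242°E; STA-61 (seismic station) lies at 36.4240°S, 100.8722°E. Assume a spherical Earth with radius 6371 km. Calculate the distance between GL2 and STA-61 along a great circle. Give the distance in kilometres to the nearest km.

Δφ = -59.7661°,  Δλ = 44.0480°
a = sin²(Δφ/2) + cos φ₁ cos φ₂ sin²(Δλ/2) = 0.352124
c = 2·arcsin(√a) = 1.270553 rad = 72.7973°
d = R·c = 6371 × 1.270553 = 8094.7 km

8095 km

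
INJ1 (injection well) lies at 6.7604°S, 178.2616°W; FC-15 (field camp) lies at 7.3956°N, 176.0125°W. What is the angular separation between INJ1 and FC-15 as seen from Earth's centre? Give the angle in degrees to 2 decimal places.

14.33°

Δφ = 14.1560°,  Δλ = 2.2491°
a = sin²(Δφ/2) + cos φ₁ cos φ₂ sin²(Δλ/2) = 0.015563
c = 2·arcsin(√a) = 0.250152 rad = 14.3327°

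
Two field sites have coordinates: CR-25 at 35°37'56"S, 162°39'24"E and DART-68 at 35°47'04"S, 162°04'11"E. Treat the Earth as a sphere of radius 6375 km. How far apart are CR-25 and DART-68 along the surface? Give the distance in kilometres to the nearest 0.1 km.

55.7 km

CR-25: φ = -35.63222°, λ = +162.65667°
DART-68: φ = -35.78444°, λ = +162.06972°
Δφ = -0.1522°,  Δλ = -0.5869°
a = sin²(Δφ/2) + cos φ₁ cos φ₂ sin²(Δλ/2) = 0.000019
c = 2·arcsin(√a) = 0.008732 rad = 0.5003°
d = R·c = 6375 × 0.008732 = 55.7 km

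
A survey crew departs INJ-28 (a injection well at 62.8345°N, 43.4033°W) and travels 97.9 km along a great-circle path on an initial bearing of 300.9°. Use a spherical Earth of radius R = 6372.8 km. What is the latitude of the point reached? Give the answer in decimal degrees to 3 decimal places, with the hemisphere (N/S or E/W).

δ = d/R = 97.9/6372.8 = 0.015362 rad
φ₂ = arcsin(sin φ₁ cos δ + cos φ₁ sin δ cos θ)
   = arcsin(0.88969·0.99988 + 0.45656·0.01536·0.51354) = 63.27665°
λ₂ = λ₁ + atan2(sin θ sin δ cos φ₁, cos δ − sin φ₁ sin φ₂) = -45.08301°

63.277°N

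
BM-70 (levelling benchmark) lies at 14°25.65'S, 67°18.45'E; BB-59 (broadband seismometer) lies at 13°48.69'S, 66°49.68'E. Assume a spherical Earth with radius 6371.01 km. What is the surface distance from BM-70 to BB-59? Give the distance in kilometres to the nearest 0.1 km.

BM-70: φ = -14.42750°, λ = +67.30750°
BB-59: φ = -13.81150°, λ = +66.82800°
Δφ = 0.6160°,  Δλ = -0.4795°
a = sin²(Δφ/2) + cos φ₁ cos φ₂ sin²(Δλ/2) = 0.000045
c = 2·arcsin(√a) = 0.013471 rad = 0.7718°
d = R·c = 6371.01 × 0.013471 = 85.8 km

85.8 km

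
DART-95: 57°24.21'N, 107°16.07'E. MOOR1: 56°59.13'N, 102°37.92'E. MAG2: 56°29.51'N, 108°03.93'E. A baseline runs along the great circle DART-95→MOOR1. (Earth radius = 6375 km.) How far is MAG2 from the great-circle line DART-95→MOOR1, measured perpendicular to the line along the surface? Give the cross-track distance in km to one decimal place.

DART-95: φ = +57.40350°, λ = +107.26783°
MOOR1: φ = +56.98550°, λ = +102.63200°
MAG2: φ = +56.49183°, λ = +108.06550°
δ₁₃ = central angle DART-95→MAG2 = 0.017630 rad  (haversine)
θ₁₃ = bearing DART-95→MAG2 = 154.154°,  θ₁₂ = bearing DART-95→MOOR1 = 262.505°
dₓₜ = R·arcsin(sin δ₁₃ · sin(θ₁₃ − θ₁₂)) = 6375·arcsin(0.01763·sin(-108.350°)) = -106.677 km
|dₓₜ| = 106.677 km

106.7 km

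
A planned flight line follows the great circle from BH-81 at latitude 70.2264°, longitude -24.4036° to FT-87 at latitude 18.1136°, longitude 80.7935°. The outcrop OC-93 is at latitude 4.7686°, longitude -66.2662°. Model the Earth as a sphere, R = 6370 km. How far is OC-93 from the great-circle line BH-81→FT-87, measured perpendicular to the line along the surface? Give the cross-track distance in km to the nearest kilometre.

2605 km

δ₁₃ = central angle BH-81→OC-93 = 1.235225 rad  (haversine)
θ₁₃ = bearing BH-81→OC-93 = 224.775°,  θ₁₂ = bearing BH-81→FT-87 = 69.681°
dₓₜ = R·arcsin(sin δ₁₃ · sin(θ₁₃ − θ₁₂)) = 6370·arcsin(0.94422·sin(155.094°)) = 2604.951 km
|dₓₜ| = 2604.951 km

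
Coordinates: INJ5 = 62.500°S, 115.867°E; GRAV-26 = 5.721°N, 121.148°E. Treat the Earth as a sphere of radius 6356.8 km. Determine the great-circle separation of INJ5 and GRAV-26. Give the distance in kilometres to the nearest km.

7582 km

Δφ = 68.2210°,  Δλ = 5.2810°
a = sin²(Δφ/2) + cos φ₁ cos φ₂ sin²(Δλ/2) = 0.315461
c = 2·arcsin(√a) = 1.192780 rad = 68.3413°
d = R·c = 6356.8 × 1.192780 = 7582.3 km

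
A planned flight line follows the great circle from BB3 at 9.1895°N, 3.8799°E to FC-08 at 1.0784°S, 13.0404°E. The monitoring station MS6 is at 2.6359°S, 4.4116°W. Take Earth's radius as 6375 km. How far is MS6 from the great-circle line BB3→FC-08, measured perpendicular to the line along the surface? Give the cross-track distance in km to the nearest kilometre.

δ₁₃ = central angle BB3→MS6 = 0.251786 rad  (haversine)
θ₁₃ = bearing BB3→MS6 = 215.326°,  θ₁₂ = bearing BB3→FC-08 = 137.909°
dₓₜ = R·arcsin(sin δ₁₃ · sin(θ₁₃ − θ₁₂)) = 6375·arcsin(0.24913·sin(77.417°)) = 1565.782 km
|dₓₜ| = 1565.782 km

1566 km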